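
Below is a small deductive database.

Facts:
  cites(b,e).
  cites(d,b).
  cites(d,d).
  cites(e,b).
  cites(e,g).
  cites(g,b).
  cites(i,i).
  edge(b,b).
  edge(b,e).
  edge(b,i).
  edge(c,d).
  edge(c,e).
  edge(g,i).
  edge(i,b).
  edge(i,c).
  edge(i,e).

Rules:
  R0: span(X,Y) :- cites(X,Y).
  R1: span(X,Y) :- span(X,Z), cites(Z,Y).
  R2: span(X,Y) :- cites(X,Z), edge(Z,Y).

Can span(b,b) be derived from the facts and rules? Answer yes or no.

round 1: derive span(b,e) via R0 from cites(b,e)
round 1: derive span(d,b) via R0 from cites(d,b)
round 1: derive span(d,d) via R0 from cites(d,d)
round 1: derive span(e,b) via R0 from cites(e,b)
round 1: derive span(e,g) via R0 from cites(e,g)
round 1: derive span(g,b) via R0 from cites(g,b)
round 1: derive span(i,i) via R0 from cites(i,i)
round 1: derive span(d,e) via R2 from cites(d,b), edge(b,e)
round 1: derive span(d,i) via R2 from cites(d,b), edge(b,i)
round 1: derive span(e,e) via R2 from cites(e,b), edge(b,e)
round 1: derive span(e,i) via R2 from cites(e,b), edge(b,i)
round 1: derive span(g,e) via R2 from cites(g,b), edge(b,e)
round 1: derive span(g,i) via R2 from cites(g,b), edge(b,i)
round 1: derive span(i,b) via R2 from cites(i,i), edge(i,b)
round 1: derive span(i,c) via R2 from cites(i,i), edge(i,c)
round 1: derive span(i,e) via R2 from cites(i,i), edge(i,e)
round 2: derive span(b,b) via R1 from span(b,e), cites(e,b)
round 2: derive span(b,g) via R1 from span(b,e), cites(e,g)
round 2: derive span(d,g) via R1 from span(d,e), cites(e,g)
round 2: derive span(g,g) via R1 from span(g,e), cites(e,g)
round 2: derive span(i,g) via R1 from span(i,e), cites(e,g)

yes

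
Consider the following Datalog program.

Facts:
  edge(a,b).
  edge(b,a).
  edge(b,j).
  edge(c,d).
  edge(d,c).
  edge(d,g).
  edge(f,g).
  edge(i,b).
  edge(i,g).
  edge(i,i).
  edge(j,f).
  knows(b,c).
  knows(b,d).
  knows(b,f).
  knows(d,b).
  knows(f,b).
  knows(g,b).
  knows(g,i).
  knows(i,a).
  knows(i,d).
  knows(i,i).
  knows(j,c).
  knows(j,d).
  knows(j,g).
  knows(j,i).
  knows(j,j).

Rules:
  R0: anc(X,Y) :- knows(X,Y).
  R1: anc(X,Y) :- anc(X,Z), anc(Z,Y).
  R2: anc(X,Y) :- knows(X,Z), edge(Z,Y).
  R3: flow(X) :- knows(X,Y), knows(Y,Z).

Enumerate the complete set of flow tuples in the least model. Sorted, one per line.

flow(b)
flow(d)
flow(f)
flow(g)
flow(i)
flow(j)

round 1: derive flow(b) via R3 from knows(b,d), knows(d,b)
round 1: derive flow(d) via R3 from knows(d,b), knows(b,c)
round 1: derive flow(f) via R3 from knows(f,b), knows(b,c)
round 1: derive flow(g) via R3 from knows(g,b), knows(b,c)
round 1: derive flow(i) via R3 from knows(i,d), knows(d,b)
round 1: derive flow(j) via R3 from knows(j,d), knows(d,b)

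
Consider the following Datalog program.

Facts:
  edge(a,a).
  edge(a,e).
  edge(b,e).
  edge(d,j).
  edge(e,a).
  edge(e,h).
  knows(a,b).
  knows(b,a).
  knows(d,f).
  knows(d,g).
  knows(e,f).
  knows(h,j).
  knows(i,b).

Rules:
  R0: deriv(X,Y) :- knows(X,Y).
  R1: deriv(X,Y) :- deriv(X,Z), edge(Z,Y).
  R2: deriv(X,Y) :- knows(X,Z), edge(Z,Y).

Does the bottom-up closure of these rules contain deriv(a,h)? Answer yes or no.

yes

round 1: derive deriv(a,b) via R0 from knows(a,b)
round 1: derive deriv(b,a) via R0 from knows(b,a)
round 1: derive deriv(d,f) via R0 from knows(d,f)
round 1: derive deriv(d,g) via R0 from knows(d,g)
round 1: derive deriv(e,f) via R0 from knows(e,f)
round 1: derive deriv(h,j) via R0 from knows(h,j)
round 1: derive deriv(i,b) via R0 from knows(i,b)
round 1: derive deriv(a,e) via R2 from knows(a,b), edge(b,e)
round 1: derive deriv(b,e) via R2 from knows(b,a), edge(a,e)
round 1: derive deriv(i,e) via R2 from knows(i,b), edge(b,e)
round 2: derive deriv(a,a) via R1 from deriv(a,e), edge(e,a)
round 2: derive deriv(a,h) via R1 from deriv(a,e), edge(e,h)
round 2: derive deriv(b,h) via R1 from deriv(b,e), edge(e,h)
round 2: derive deriv(i,a) via R1 from deriv(i,e), edge(e,a)
round 2: derive deriv(i,h) via R1 from deriv(i,e), edge(e,h)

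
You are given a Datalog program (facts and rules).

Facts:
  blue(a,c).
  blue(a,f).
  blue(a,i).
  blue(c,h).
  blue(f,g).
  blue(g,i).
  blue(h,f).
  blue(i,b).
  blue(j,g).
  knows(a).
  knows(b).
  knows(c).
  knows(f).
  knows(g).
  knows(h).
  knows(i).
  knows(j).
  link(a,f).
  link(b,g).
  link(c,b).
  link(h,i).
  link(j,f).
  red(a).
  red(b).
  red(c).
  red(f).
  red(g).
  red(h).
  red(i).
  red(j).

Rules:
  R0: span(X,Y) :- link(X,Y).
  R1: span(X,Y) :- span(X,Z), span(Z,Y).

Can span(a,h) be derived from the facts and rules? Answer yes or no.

no

round 1: derive span(a,f) via R0 from link(a,f)
round 1: derive span(b,g) via R0 from link(b,g)
round 1: derive span(c,b) via R0 from link(c,b)
round 1: derive span(h,i) via R0 from link(h,i)
round 1: derive span(j,f) via R0 from link(j,f)
round 2: derive span(c,g) via R1 from span(c,b), span(b,g)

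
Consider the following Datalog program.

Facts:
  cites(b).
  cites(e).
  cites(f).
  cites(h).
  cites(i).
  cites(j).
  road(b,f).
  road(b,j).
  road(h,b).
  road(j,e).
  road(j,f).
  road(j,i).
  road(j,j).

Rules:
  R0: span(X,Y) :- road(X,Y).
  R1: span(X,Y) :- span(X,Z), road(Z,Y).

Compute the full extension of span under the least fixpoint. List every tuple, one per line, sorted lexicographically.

round 1: derive span(b,f) via R0 from road(b,f)
round 1: derive span(b,j) via R0 from road(b,j)
round 1: derive span(h,b) via R0 from road(h,b)
round 1: derive span(j,e) via R0 from road(j,e)
round 1: derive span(j,f) via R0 from road(j,f)
round 1: derive span(j,i) via R0 from road(j,i)
round 1: derive span(j,j) via R0 from road(j,j)
round 2: derive span(b,e) via R1 from span(b,j), road(j,e)
round 2: derive span(b,i) via R1 from span(b,j), road(j,i)
round 2: derive span(h,f) via R1 from span(h,b), road(b,f)
round 2: derive span(h,j) via R1 from span(h,b), road(b,j)
round 3: derive span(h,e) via R1 from span(h,j), road(j,e)
round 3: derive span(h,i) via R1 from span(h,j), road(j,i)

span(b,e)
span(b,f)
span(b,i)
span(b,j)
span(h,b)
span(h,e)
span(h,f)
span(h,i)
span(h,j)
span(j,e)
span(j,f)
span(j,i)
span(j,j)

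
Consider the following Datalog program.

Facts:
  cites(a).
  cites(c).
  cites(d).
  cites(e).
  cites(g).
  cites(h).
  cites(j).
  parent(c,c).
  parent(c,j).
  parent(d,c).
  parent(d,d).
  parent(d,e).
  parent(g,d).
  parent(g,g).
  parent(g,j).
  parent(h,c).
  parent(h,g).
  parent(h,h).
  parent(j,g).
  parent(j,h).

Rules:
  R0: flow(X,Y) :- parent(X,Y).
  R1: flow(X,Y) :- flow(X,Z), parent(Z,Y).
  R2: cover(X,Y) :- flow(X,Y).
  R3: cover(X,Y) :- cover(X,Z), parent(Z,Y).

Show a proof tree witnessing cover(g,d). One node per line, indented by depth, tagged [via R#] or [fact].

cover(g,d)  [via R2]
  flow(g,d)  [via R0]
    parent(g,d)  [fact]

round 1: derive flow(c,c) via R0 from parent(c,c)
round 1: derive flow(c,j) via R0 from parent(c,j)
round 1: derive flow(d,c) via R0 from parent(d,c)
round 1: derive flow(d,d) via R0 from parent(d,d)
round 1: derive flow(d,e) via R0 from parent(d,e)
round 1: derive flow(g,d) via R0 from parent(g,d)
round 1: derive flow(g,g) via R0 from parent(g,g)
round 1: derive flow(g,j) via R0 from parent(g,j)
round 1: derive flow(h,c) via R0 from parent(h,c)
round 1: derive flow(h,g) via R0 from parent(h,g)
round 1: derive flow(h,h) via R0 from parent(h,h)
round 1: derive flow(j,g) via R0 from parent(j,g)
round 1: derive flow(j,h) via R0 from parent(j,h)
round 2: derive flow(c,g) via R1 from flow(c,j), parent(j,g)
round 2: derive flow(c,h) via R1 from flow(c,j), parent(j,h)
round 2: derive flow(d,j) via R1 from flow(d,c), parent(c,j)
round 2: derive flow(g,c) via R1 from flow(g,d), parent(d,c)
round 2: derive flow(g,e) via R1 from flow(g,d), parent(d,e)
round 2: derive flow(g,h) via R1 from flow(g,j), parent(j,h)
round 2: derive flow(h,d) via R1 from flow(h,g), parent(g,d)
round 2: derive flow(h,j) via R1 from flow(h,c), parent(c,j)
round 2: derive flow(j,c) via R1 from flow(j,h), parent(h,c)
round 2: derive flow(j,d) via R1 from flow(j,g), parent(g,d)
round 2: derive flow(j,j) via R1 from flow(j,g), parent(g,j)
round 2: derive cover(c,c) via R2 from flow(c,c)
round 2: derive cover(c,j) via R2 from flow(c,j)
round 2: derive cover(d,c) via R2 from flow(d,c)
round 2: derive cover(d,d) via R2 from flow(d,d)
round 2: derive cover(d,e) via R2 from flow(d,e)
round 2: derive cover(g,d) via R2 from flow(g,d)
round 2: derive cover(g,g) via R2 from flow(g,g)
round 2: derive cover(g,j) via R2 from flow(g,j)
round 2: derive cover(h,c) via R2 from flow(h,c)
round 2: derive cover(h,g) via R2 from flow(h,g)
round 2: derive cover(h,h) via R2 from flow(h,h)
round 2: derive cover(j,g) via R2 from flow(j,g)
round 2: derive cover(j,h) via R2 from flow(j,h)
round 3: derive flow(c,d) via R1 from flow(c,g), parent(g,d)
round 3: derive flow(d,g) via R1 from flow(d,j), parent(j,g)
round 3: derive flow(d,h) via R1 from flow(d,j), parent(j,h)
round 3: derive flow(h,e) via R1 from flow(h,d), parent(d,e)
round 3: derive flow(j,e) via R1 from flow(j,d), parent(d,e)
round 3: derive cover(c,g) via R2 from flow(c,g)
round 3: derive cover(c,h) via R2 from flow(c,h)
round 3: derive cover(d,j) via R2 from flow(d,j)
round 3: derive cover(g,c) via R2 from flow(g,c)
round 3: derive cover(g,e) via R2 from flow(g,e)
round 3: derive cover(g,h) via R2 from flow(g,h)
round 3: derive cover(h,d) via R2 from flow(h,d)
round 3: derive cover(h,j) via R2 from flow(h,j)
round 3: derive cover(j,c) via R2 from flow(j,c)
round 3: derive cover(j,d) via R2 from flow(j,d)
round 3: derive cover(j,j) via R2 from flow(j,j)
round 4: derive flow(c,e) via R1 from flow(c,d), parent(d,e)
round 4: derive cover(c,d) via R2 from flow(c,d)
round 4: derive cover(d,g) via R2 from flow(d,g)
round 4: derive cover(d,h) via R2 from flow(d,h)
round 4: derive cover(h,e) via R2 from flow(h,e)
round 4: derive cover(j,e) via R2 from flow(j,e)
round 5: derive cover(c,e) via R2 from flow(c,e)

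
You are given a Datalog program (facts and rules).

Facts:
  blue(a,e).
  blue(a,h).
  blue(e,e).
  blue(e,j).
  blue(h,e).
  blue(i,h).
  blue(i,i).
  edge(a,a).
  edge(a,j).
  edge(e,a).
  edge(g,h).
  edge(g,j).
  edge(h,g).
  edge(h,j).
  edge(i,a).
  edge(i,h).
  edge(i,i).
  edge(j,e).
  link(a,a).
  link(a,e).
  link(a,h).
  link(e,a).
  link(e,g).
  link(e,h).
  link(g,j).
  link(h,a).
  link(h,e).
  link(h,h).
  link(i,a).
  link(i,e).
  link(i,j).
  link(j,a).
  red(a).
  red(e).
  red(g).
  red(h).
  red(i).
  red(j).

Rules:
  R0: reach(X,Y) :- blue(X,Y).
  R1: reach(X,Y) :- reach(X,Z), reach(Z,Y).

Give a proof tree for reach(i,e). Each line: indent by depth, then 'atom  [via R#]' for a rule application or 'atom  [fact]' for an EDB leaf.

reach(i,e)  [via R1]
  reach(i,h)  [via R0]
    blue(i,h)  [fact]
  reach(h,e)  [via R0]
    blue(h,e)  [fact]

round 1: derive reach(a,e) via R0 from blue(a,e)
round 1: derive reach(a,h) via R0 from blue(a,h)
round 1: derive reach(e,e) via R0 from blue(e,e)
round 1: derive reach(e,j) via R0 from blue(e,j)
round 1: derive reach(h,e) via R0 from blue(h,e)
round 1: derive reach(i,h) via R0 from blue(i,h)
round 1: derive reach(i,i) via R0 from blue(i,i)
round 2: derive reach(a,j) via R1 from reach(a,e), reach(e,j)
round 2: derive reach(h,j) via R1 from reach(h,e), reach(e,j)
round 2: derive reach(i,e) via R1 from reach(i,h), reach(h,e)
round 3: derive reach(i,j) via R1 from reach(i,e), reach(e,j)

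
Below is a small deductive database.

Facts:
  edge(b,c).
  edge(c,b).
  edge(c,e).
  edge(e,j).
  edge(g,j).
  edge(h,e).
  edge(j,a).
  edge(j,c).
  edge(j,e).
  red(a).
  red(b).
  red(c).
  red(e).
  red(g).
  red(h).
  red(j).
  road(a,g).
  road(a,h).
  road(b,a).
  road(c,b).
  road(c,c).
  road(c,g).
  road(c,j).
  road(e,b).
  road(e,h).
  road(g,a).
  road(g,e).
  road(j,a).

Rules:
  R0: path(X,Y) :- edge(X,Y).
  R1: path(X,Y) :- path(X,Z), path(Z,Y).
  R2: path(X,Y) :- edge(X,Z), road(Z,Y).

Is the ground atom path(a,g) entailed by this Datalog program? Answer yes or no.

no

round 1: derive path(b,c) via R0 from edge(b,c)
round 1: derive path(c,b) via R0 from edge(c,b)
round 1: derive path(c,e) via R0 from edge(c,e)
round 1: derive path(e,j) via R0 from edge(e,j)
round 1: derive path(g,j) via R0 from edge(g,j)
round 1: derive path(h,e) via R0 from edge(h,e)
round 1: derive path(j,a) via R0 from edge(j,a)
round 1: derive path(j,c) via R0 from edge(j,c)
round 1: derive path(j,e) via R0 from edge(j,e)
round 1: derive path(b,b) via R2 from edge(b,c), road(c,b)
round 1: derive path(b,g) via R2 from edge(b,c), road(c,g)
round 1: derive path(b,j) via R2 from edge(b,c), road(c,j)
round 1: derive path(c,a) via R2 from edge(c,b), road(b,a)
round 1: derive path(c,h) via R2 from edge(c,e), road(e,h)
round 1: derive path(e,a) via R2 from edge(e,j), road(j,a)
round 1: derive path(g,a) via R2 from edge(g,j), road(j,a)
round 1: derive path(h,b) via R2 from edge(h,e), road(e,b)
round 1: derive path(h,h) via R2 from edge(h,e), road(e,h)
round 1: derive path(j,b) via R2 from edge(j,c), road(c,b)
round 1: derive path(j,g) via R2 from edge(j,a), road(a,g)
round 1: derive path(j,h) via R2 from edge(j,a), road(a,h)
round 1: derive path(j,j) via R2 from edge(j,c), road(c,j)
round 2: derive path(b,a) via R1 from path(b,c), path(c,a)
round 2: derive path(b,e) via R1 from path(b,c), path(c,e)
round 2: derive path(b,h) via R1 from path(b,c), path(c,h)
round 2: derive path(c,c) via R1 from path(c,b), path(b,c)
round 2: derive path(c,g) via R1 from path(c,b), path(b,g)
round 2: derive path(c,j) via R1 from path(c,b), path(b,j)
round 2: derive path(e,b) via R1 from path(e,j), path(j,b)
round 2: derive path(e,c) via R1 from path(e,j), path(j,c)
round 2: derive path(e,e) via R1 from path(e,j), path(j,e)
round 2: derive path(e,g) via R1 from path(e,j), path(j,g)
round 2: derive path(e,h) via R1 from path(e,j), path(j,h)
round 2: derive path(g,b) via R1 from path(g,j), path(j,b)
round 2: derive path(g,c) via R1 from path(g,j), path(j,c)
round 2: derive path(g,e) via R1 from path(g,j), path(j,e)
round 2: derive path(g,g) via R1 from path(g,j), path(j,g)
round 2: derive path(g,h) via R1 from path(g,j), path(j,h)
round 2: derive path(h,a) via R1 from path(h,e), path(e,a)
round 2: derive path(h,c) via R1 from path(h,b), path(b,c)
round 2: derive path(h,g) via R1 from path(h,b), path(b,g)
round 2: derive path(h,j) via R1 from path(h,b), path(b,j)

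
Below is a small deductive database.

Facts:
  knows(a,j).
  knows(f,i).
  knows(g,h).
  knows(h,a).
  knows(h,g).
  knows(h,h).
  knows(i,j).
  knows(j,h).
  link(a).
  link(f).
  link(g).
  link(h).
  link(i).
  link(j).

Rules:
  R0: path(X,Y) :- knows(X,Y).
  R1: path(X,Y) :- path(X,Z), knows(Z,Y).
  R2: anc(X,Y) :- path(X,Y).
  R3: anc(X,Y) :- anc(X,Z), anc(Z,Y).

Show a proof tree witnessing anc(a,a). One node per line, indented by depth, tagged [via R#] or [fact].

round 1: derive path(a,j) via R0 from knows(a,j)
round 1: derive path(f,i) via R0 from knows(f,i)
round 1: derive path(g,h) via R0 from knows(g,h)
round 1: derive path(h,a) via R0 from knows(h,a)
round 1: derive path(h,g) via R0 from knows(h,g)
round 1: derive path(h,h) via R0 from knows(h,h)
round 1: derive path(i,j) via R0 from knows(i,j)
round 1: derive path(j,h) via R0 from knows(j,h)
round 2: derive path(a,h) via R1 from path(a,j), knows(j,h)
round 2: derive path(f,j) via R1 from path(f,i), knows(i,j)
round 2: derive path(g,a) via R1 from path(g,h), knows(h,a)
round 2: derive path(g,g) via R1 from path(g,h), knows(h,g)
round 2: derive path(h,j) via R1 from path(h,a), knows(a,j)
round 2: derive path(i,h) via R1 from path(i,j), knows(j,h)
round 2: derive path(j,a) via R1 from path(j,h), knows(h,a)
round 2: derive path(j,g) via R1 from path(j,h), knows(h,g)
round 2: derive anc(a,j) via R2 from path(a,j)
round 2: derive anc(f,i) via R2 from path(f,i)
round 2: derive anc(g,h) via R2 from path(g,h)
round 2: derive anc(h,a) via R2 from path(h,a)
round 2: derive anc(h,g) via R2 from path(h,g)
round 2: derive anc(h,h) via R2 from path(h,h)
round 2: derive anc(i,j) via R2 from path(i,j)
round 2: derive anc(j,h) via R2 from path(j,h)
round 3: derive path(a,a) via R1 from path(a,h), knows(h,a)
round 3: derive path(a,g) via R1 from path(a,h), knows(h,g)
round 3: derive path(f,h) via R1 from path(f,j), knows(j,h)
round 3: derive path(g,j) via R1 from path(g,a), knows(a,j)
round 3: derive path(i,a) via R1 from path(i,h), knows(h,a)
round 3: derive path(i,g) via R1 from path(i,h), knows(h,g)
round 3: derive path(j,j) via R1 from path(j,a), knows(a,j)
round 3: derive anc(a,h) via R2 from path(a,h)
round 3: derive anc(f,j) via R2 from path(f,j)
round 3: derive anc(g,a) via R2 from path(g,a)
round 3: derive anc(g,g) via R2 from path(g,g)
round 3: derive anc(h,j) via R2 from path(h,j)
round 3: derive anc(i,h) via R2 from path(i,h)
round 3: derive anc(j,a) via R2 from path(j,a)
round 3: derive anc(j,g) via R2 from path(j,g)
round 4: derive path(f,a) via R1 from path(f,h), knows(h,a)
round 4: derive path(f,g) via R1 from path(f,h), knows(h,g)
round 4: derive anc(a,a) via R2 from path(a,a)
round 4: derive anc(a,g) via R2 from path(a,g)
round 4: derive anc(f,h) via R2 from path(f,h)
round 4: derive anc(g,j) via R2 from path(g,j)
round 4: derive anc(i,a) via R2 from path(i,a)
round 4: derive anc(i,g) via R2 from path(i,g)
round 4: derive anc(j,j) via R2 from path(j,j)
round 4: derive anc(f,a) via R3 from anc(f,j), anc(j,a)
round 4: derive anc(f,g) via R3 from anc(f,j), anc(j,g)

anc(a,a)  [via R2]
  path(a,a)  [via R1]
    path(a,h)  [via R1]
      path(a,j)  [via R0]
        knows(a,j)  [fact]
      knows(j,h)  [fact]
    knows(h,a)  [fact]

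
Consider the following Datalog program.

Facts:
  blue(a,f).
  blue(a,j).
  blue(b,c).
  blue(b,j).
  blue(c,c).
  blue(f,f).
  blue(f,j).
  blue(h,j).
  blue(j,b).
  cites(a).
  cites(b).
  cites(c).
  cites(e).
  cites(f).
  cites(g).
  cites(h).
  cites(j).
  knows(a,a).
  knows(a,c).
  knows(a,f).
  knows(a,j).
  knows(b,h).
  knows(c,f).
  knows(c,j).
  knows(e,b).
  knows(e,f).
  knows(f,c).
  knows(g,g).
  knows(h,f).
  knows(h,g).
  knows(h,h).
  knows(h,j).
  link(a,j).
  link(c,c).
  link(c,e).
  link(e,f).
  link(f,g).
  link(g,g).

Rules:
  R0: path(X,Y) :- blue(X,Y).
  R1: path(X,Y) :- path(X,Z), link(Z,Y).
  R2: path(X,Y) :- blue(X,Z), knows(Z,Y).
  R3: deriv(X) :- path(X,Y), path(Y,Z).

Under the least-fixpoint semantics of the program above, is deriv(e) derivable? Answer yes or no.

no

round 1: derive path(a,f) via R0 from blue(a,f)
round 1: derive path(a,j) via R0 from blue(a,j)
round 1: derive path(b,c) via R0 from blue(b,c)
round 1: derive path(b,j) via R0 from blue(b,j)
round 1: derive path(c,c) via R0 from blue(c,c)
round 1: derive path(f,f) via R0 from blue(f,f)
round 1: derive path(f,j) via R0 from blue(f,j)
round 1: derive path(h,j) via R0 from blue(h,j)
round 1: derive path(j,b) via R0 from blue(j,b)
round 1: derive path(a,c) via R2 from blue(a,f), knows(f,c)
round 1: derive path(b,f) via R2 from blue(b,c), knows(c,f)
round 1: derive path(c,f) via R2 from blue(c,c), knows(c,f)
round 1: derive path(c,j) via R2 from blue(c,c), knows(c,j)
round 1: derive path(f,c) via R2 from blue(f,f), knows(f,c)
round 1: derive path(j,h) via R2 from blue(j,b), knows(b,h)
round 2: derive path(a,e) via R1 from path(a,c), link(c,e)
round 2: derive path(a,g) via R1 from path(a,f), link(f,g)
round 2: derive path(b,e) via R1 from path(b,c), link(c,e)
round 2: derive path(b,g) via R1 from path(b,f), link(f,g)
round 2: derive path(c,e) via R1 from path(c,c), link(c,e)
round 2: derive path(c,g) via R1 from path(c,f), link(f,g)
round 2: derive path(f,e) via R1 from path(f,c), link(c,e)
round 2: derive path(f,g) via R1 from path(f,f), link(f,g)
round 2: derive deriv(a) via R3 from path(a,c), path(c,c)
round 2: derive deriv(b) via R3 from path(b,c), path(c,c)
round 2: derive deriv(c) via R3 from path(c,c), path(c,c)
round 2: derive deriv(f) via R3 from path(f,c), path(c,c)
round 2: derive deriv(h) via R3 from path(h,j), path(j,b)
round 2: derive deriv(j) via R3 from path(j,b), path(b,c)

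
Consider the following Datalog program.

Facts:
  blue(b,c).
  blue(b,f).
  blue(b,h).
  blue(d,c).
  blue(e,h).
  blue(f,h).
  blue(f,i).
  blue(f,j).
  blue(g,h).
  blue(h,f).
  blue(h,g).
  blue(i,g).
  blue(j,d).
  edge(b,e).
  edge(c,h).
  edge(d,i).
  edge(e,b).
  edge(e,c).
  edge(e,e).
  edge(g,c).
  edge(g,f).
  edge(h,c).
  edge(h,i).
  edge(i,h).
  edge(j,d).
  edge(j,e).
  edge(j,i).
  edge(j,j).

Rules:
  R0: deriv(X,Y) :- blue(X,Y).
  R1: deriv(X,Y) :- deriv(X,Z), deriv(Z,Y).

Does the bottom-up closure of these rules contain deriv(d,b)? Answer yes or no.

no

round 1: derive deriv(b,c) via R0 from blue(b,c)
round 1: derive deriv(b,f) via R0 from blue(b,f)
round 1: derive deriv(b,h) via R0 from blue(b,h)
round 1: derive deriv(d,c) via R0 from blue(d,c)
round 1: derive deriv(e,h) via R0 from blue(e,h)
round 1: derive deriv(f,h) via R0 from blue(f,h)
round 1: derive deriv(f,i) via R0 from blue(f,i)
round 1: derive deriv(f,j) via R0 from blue(f,j)
round 1: derive deriv(g,h) via R0 from blue(g,h)
round 1: derive deriv(h,f) via R0 from blue(h,f)
round 1: derive deriv(h,g) via R0 from blue(h,g)
round 1: derive deriv(i,g) via R0 from blue(i,g)
round 1: derive deriv(j,d) via R0 from blue(j,d)
round 2: derive deriv(b,g) via R1 from deriv(b,h), deriv(h,g)
round 2: derive deriv(b,i) via R1 from deriv(b,f), deriv(f,i)
round 2: derive deriv(b,j) via R1 from deriv(b,f), deriv(f,j)
round 2: derive deriv(e,f) via R1 from deriv(e,h), deriv(h,f)
round 2: derive deriv(e,g) via R1 from deriv(e,h), deriv(h,g)
round 2: derive deriv(f,d) via R1 from deriv(f,j), deriv(j,d)
round 2: derive deriv(f,f) via R1 from deriv(f,h), deriv(h,f)
round 2: derive deriv(f,g) via R1 from deriv(f,h), deriv(h,g)
round 2: derive deriv(g,f) via R1 from deriv(g,h), deriv(h,f)
round 2: derive deriv(g,g) via R1 from deriv(g,h), deriv(h,g)
round 2: derive deriv(h,h) via R1 from deriv(h,f), deriv(f,h)
round 2: derive deriv(h,i) via R1 from deriv(h,f), deriv(f,i)
round 2: derive deriv(h,j) via R1 from deriv(h,f), deriv(f,j)
round 2: derive deriv(i,h) via R1 from deriv(i,g), deriv(g,h)
round 2: derive deriv(j,c) via R1 from deriv(j,d), deriv(d,c)
round 3: derive deriv(b,d) via R1 from deriv(b,f), deriv(f,d)
round 3: derive deriv(e,d) via R1 from deriv(e,f), deriv(f,d)
round 3: derive deriv(e,i) via R1 from deriv(e,f), deriv(f,i)
round 3: derive deriv(e,j) via R1 from deriv(e,f), deriv(f,j)
round 3: derive deriv(f,c) via R1 from deriv(f,d), deriv(d,c)
round 3: derive deriv(g,d) via R1 from deriv(g,f), deriv(f,d)
round 3: derive deriv(g,i) via R1 from deriv(g,f), deriv(f,i)
round 3: derive deriv(g,j) via R1 from deriv(g,f), deriv(f,j)
round 3: derive deriv(h,c) via R1 from deriv(h,j), deriv(j,c)
round 3: derive deriv(h,d) via R1 from deriv(h,f), deriv(f,d)
round 3: derive deriv(i,f) via R1 from deriv(i,g), deriv(g,f)
round 3: derive deriv(i,i) via R1 from deriv(i,h), deriv(h,i)
round 3: derive deriv(i,j) via R1 from deriv(i,h), deriv(h,j)
round 4: derive deriv(e,c) via R1 from deriv(e,d), deriv(d,c)
round 4: derive deriv(g,c) via R1 from deriv(g,d), deriv(d,c)
round 4: derive deriv(i,c) via R1 from deriv(i,f), deriv(f,c)
round 4: derive deriv(i,d) via R1 from deriv(i,f), deriv(f,d)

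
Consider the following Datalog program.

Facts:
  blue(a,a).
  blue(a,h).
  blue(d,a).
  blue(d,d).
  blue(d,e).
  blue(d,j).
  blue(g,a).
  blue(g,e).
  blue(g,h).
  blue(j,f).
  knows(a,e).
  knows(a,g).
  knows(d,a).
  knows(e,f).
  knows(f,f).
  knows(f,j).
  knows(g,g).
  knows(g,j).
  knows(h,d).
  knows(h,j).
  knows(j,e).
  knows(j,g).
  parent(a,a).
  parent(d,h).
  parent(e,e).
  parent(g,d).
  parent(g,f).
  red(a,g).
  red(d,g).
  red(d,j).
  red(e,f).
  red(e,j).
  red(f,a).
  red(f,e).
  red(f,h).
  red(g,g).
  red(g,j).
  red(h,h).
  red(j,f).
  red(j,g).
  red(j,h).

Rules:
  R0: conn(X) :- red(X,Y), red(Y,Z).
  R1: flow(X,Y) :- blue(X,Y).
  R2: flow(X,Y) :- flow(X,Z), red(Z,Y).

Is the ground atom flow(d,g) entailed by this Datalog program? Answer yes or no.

yes

round 1: derive flow(a,a) via R1 from blue(a,a)
round 1: derive flow(a,h) via R1 from blue(a,h)
round 1: derive flow(d,a) via R1 from blue(d,a)
round 1: derive flow(d,d) via R1 from blue(d,d)
round 1: derive flow(d,e) via R1 from blue(d,e)
round 1: derive flow(d,j) via R1 from blue(d,j)
round 1: derive flow(g,a) via R1 from blue(g,a)
round 1: derive flow(g,e) via R1 from blue(g,e)
round 1: derive flow(g,h) via R1 from blue(g,h)
round 1: derive flow(j,f) via R1 from blue(j,f)
round 2: derive flow(a,g) via R2 from flow(a,a), red(a,g)
round 2: derive flow(d,f) via R2 from flow(d,e), red(e,f)
round 2: derive flow(d,g) via R2 from flow(d,a), red(a,g)
round 2: derive flow(d,h) via R2 from flow(d,j), red(j,h)
round 2: derive flow(g,f) via R2 from flow(g,e), red(e,f)
round 2: derive flow(g,g) via R2 from flow(g,a), red(a,g)
round 2: derive flow(g,j) via R2 from flow(g,e), red(e,j)
round 2: derive flow(j,a) via R2 from flow(j,f), red(f,a)
round 2: derive flow(j,e) via R2 from flow(j,f), red(f,e)
round 2: derive flow(j,h) via R2 from flow(j,f), red(f,h)
round 3: derive flow(a,j) via R2 from flow(a,g), red(g,j)
round 3: derive flow(j,g) via R2 from flow(j,a), red(a,g)
round 3: derive flow(j,j) via R2 from flow(j,e), red(e,j)
round 4: derive flow(a,f) via R2 from flow(a,j), red(j,f)
round 5: derive flow(a,e) via R2 from flow(a,f), red(f,e)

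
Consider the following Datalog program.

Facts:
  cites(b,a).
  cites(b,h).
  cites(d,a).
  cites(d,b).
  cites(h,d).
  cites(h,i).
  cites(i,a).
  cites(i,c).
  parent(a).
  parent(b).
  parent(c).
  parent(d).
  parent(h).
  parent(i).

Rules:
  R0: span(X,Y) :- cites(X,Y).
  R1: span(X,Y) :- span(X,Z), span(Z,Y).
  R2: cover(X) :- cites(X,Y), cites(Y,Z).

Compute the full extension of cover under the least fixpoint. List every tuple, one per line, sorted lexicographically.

round 1: derive cover(b) via R2 from cites(b,h), cites(h,d)
round 1: derive cover(d) via R2 from cites(d,b), cites(b,a)
round 1: derive cover(h) via R2 from cites(h,d), cites(d,a)

cover(b)
cover(d)
cover(h)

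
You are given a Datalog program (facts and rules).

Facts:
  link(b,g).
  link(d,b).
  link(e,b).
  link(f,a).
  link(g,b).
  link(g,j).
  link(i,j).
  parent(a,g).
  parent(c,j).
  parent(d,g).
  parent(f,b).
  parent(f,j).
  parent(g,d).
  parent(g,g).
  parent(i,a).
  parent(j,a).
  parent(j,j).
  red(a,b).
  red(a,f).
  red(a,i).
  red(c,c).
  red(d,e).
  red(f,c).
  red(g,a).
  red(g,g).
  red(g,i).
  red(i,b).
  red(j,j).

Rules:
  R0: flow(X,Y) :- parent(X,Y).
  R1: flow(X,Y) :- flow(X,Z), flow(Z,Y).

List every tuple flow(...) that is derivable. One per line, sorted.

round 1: derive flow(a,g) via R0 from parent(a,g)
round 1: derive flow(c,j) via R0 from parent(c,j)
round 1: derive flow(d,g) via R0 from parent(d,g)
round 1: derive flow(f,b) via R0 from parent(f,b)
round 1: derive flow(f,j) via R0 from parent(f,j)
round 1: derive flow(g,d) via R0 from parent(g,d)
round 1: derive flow(g,g) via R0 from parent(g,g)
round 1: derive flow(i,a) via R0 from parent(i,a)
round 1: derive flow(j,a) via R0 from parent(j,a)
round 1: derive flow(j,j) via R0 from parent(j,j)
round 2: derive flow(a,d) via R1 from flow(a,g), flow(g,d)
round 2: derive flow(c,a) via R1 from flow(c,j), flow(j,a)
round 2: derive flow(d,d) via R1 from flow(d,g), flow(g,d)
round 2: derive flow(f,a) via R1 from flow(f,j), flow(j,a)
round 2: derive flow(i,g) via R1 from flow(i,a), flow(a,g)
round 2: derive flow(j,g) via R1 from flow(j,a), flow(a,g)
round 3: derive flow(c,d) via R1 from flow(c,a), flow(a,d)
round 3: derive flow(c,g) via R1 from flow(c,a), flow(a,g)
round 3: derive flow(f,d) via R1 from flow(f,a), flow(a,d)
round 3: derive flow(f,g) via R1 from flow(f,a), flow(a,g)
round 3: derive flow(i,d) via R1 from flow(i,a), flow(a,d)
round 3: derive flow(j,d) via R1 from flow(j,a), flow(a,d)

flow(a,d)
flow(a,g)
flow(c,a)
flow(c,d)
flow(c,g)
flow(c,j)
flow(d,d)
flow(d,g)
flow(f,a)
flow(f,b)
flow(f,d)
flow(f,g)
flow(f,j)
flow(g,d)
flow(g,g)
flow(i,a)
flow(i,d)
flow(i,g)
flow(j,a)
flow(j,d)
flow(j,g)
flow(j,j)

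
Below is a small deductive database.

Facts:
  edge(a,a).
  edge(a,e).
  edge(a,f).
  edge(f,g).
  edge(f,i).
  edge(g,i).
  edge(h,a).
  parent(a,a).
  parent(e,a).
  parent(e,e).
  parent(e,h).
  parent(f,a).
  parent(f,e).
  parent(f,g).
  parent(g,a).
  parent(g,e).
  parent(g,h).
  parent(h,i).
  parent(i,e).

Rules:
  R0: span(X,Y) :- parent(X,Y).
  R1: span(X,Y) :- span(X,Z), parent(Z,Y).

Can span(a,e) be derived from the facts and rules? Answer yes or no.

round 1: derive span(a,a) via R0 from parent(a,a)
round 1: derive span(e,a) via R0 from parent(e,a)
round 1: derive span(e,e) via R0 from parent(e,e)
round 1: derive span(e,h) via R0 from parent(e,h)
round 1: derive span(f,a) via R0 from parent(f,a)
round 1: derive span(f,e) via R0 from parent(f,e)
round 1: derive span(f,g) via R0 from parent(f,g)
round 1: derive span(g,a) via R0 from parent(g,a)
round 1: derive span(g,e) via R0 from parent(g,e)
round 1: derive span(g,h) via R0 from parent(g,h)
round 1: derive span(h,i) via R0 from parent(h,i)
round 1: derive span(i,e) via R0 from parent(i,e)
round 2: derive span(e,i) via R1 from span(e,h), parent(h,i)
round 2: derive span(f,h) via R1 from span(f,e), parent(e,h)
round 2: derive span(g,i) via R1 from span(g,h), parent(h,i)
round 2: derive span(h,e) via R1 from span(h,i), parent(i,e)
round 2: derive span(i,a) via R1 from span(i,e), parent(e,a)
round 2: derive span(i,h) via R1 from span(i,e), parent(e,h)
round 3: derive span(f,i) via R1 from span(f,h), parent(h,i)
round 3: derive span(h,a) via R1 from span(h,e), parent(e,a)
round 3: derive span(h,h) via R1 from span(h,e), parent(e,h)
round 3: derive span(i,i) via R1 from span(i,h), parent(h,i)

no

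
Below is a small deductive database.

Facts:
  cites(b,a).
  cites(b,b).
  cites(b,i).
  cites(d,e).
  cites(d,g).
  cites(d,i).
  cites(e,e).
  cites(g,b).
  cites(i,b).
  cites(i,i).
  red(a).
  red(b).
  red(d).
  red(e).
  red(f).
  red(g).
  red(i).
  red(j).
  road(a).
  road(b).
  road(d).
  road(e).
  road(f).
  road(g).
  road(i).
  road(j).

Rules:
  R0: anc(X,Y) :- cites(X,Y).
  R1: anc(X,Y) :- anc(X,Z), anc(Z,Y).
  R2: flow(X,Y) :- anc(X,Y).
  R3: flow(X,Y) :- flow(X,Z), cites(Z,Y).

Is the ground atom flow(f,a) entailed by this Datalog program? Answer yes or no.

no

round 1: derive anc(b,a) via R0 from cites(b,a)
round 1: derive anc(b,b) via R0 from cites(b,b)
round 1: derive anc(b,i) via R0 from cites(b,i)
round 1: derive anc(d,e) via R0 from cites(d,e)
round 1: derive anc(d,g) via R0 from cites(d,g)
round 1: derive anc(d,i) via R0 from cites(d,i)
round 1: derive anc(e,e) via R0 from cites(e,e)
round 1: derive anc(g,b) via R0 from cites(g,b)
round 1: derive anc(i,b) via R0 from cites(i,b)
round 1: derive anc(i,i) via R0 from cites(i,i)
round 2: derive anc(d,b) via R1 from anc(d,g), anc(g,b)
round 2: derive anc(g,a) via R1 from anc(g,b), anc(b,a)
round 2: derive anc(g,i) via R1 from anc(g,b), anc(b,i)
round 2: derive anc(i,a) via R1 from anc(i,b), anc(b,a)
round 2: derive flow(b,a) via R2 from anc(b,a)
round 2: derive flow(b,b) via R2 from anc(b,b)
round 2: derive flow(b,i) via R2 from anc(b,i)
round 2: derive flow(d,e) via R2 from anc(d,e)
round 2: derive flow(d,g) via R2 from anc(d,g)
round 2: derive flow(d,i) via R2 from anc(d,i)
round 2: derive flow(e,e) via R2 from anc(e,e)
round 2: derive flow(g,b) via R2 from anc(g,b)
round 2: derive flow(i,b) via R2 from anc(i,b)
round 2: derive flow(i,i) via R2 from anc(i,i)
round 3: derive anc(d,a) via R1 from anc(d,b), anc(b,a)
round 3: derive flow(d,b) via R2 from anc(d,b)
round 3: derive flow(g,a) via R2 from anc(g,a)
round 3: derive flow(g,i) via R2 from anc(g,i)
round 3: derive flow(i,a) via R2 from anc(i,a)
round 4: derive flow(d,a) via R2 from anc(d,a)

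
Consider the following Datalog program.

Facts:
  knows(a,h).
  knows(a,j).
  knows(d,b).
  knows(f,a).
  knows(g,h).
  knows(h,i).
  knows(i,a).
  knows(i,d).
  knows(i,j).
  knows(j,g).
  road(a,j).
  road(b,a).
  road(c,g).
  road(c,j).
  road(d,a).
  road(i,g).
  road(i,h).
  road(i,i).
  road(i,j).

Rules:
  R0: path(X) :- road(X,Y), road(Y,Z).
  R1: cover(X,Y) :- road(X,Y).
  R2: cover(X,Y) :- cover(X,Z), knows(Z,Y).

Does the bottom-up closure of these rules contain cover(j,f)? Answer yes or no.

no

round 1: derive cover(a,j) via R1 from road(a,j)
round 1: derive cover(b,a) via R1 from road(b,a)
round 1: derive cover(c,g) via R1 from road(c,g)
round 1: derive cover(c,j) via R1 from road(c,j)
round 1: derive cover(d,a) via R1 from road(d,a)
round 1: derive cover(i,g) via R1 from road(i,g)
round 1: derive cover(i,h) via R1 from road(i,h)
round 1: derive cover(i,i) via R1 from road(i,i)
round 1: derive cover(i,j) via R1 from road(i,j)
round 2: derive cover(a,g) via R2 from cover(a,j), knows(j,g)
round 2: derive cover(b,h) via R2 from cover(b,a), knows(a,h)
round 2: derive cover(b,j) via R2 from cover(b,a), knows(a,j)
round 2: derive cover(c,h) via R2 from cover(c,g), knows(g,h)
round 2: derive cover(d,h) via R2 from cover(d,a), knows(a,h)
round 2: derive cover(d,j) via R2 from cover(d,a), knows(a,j)
round 2: derive cover(i,a) via R2 from cover(i,i), knows(i,a)
round 2: derive cover(i,d) via R2 from cover(i,i), knows(i,d)
round 3: derive cover(a,h) via R2 from cover(a,g), knows(g,h)
round 3: derive cover(b,g) via R2 from cover(b,j), knows(j,g)
round 3: derive cover(b,i) via R2 from cover(b,h), knows(h,i)
round 3: derive cover(c,i) via R2 from cover(c,h), knows(h,i)
round 3: derive cover(d,g) via R2 from cover(d,j), knows(j,g)
round 3: derive cover(d,i) via R2 from cover(d,h), knows(h,i)
round 3: derive cover(i,b) via R2 from cover(i,d), knows(d,b)
round 4: derive cover(a,i) via R2 from cover(a,h), knows(h,i)
round 4: derive cover(b,d) via R2 from cover(b,i), knows(i,d)
round 4: derive cover(c,a) via R2 from cover(c,i), knows(i,a)
round 4: derive cover(c,d) via R2 from cover(c,i), knows(i,d)
round 4: derive cover(d,d) via R2 from cover(d,i), knows(i,d)
round 5: derive cover(a,a) via R2 from cover(a,i), knows(i,a)
round 5: derive cover(a,d) via R2 from cover(a,i), knows(i,d)
round 5: derive cover(b,b) via R2 from cover(b,d), knows(d,b)
round 5: derive cover(c,b) via R2 from cover(c,d), knows(d,b)
round 5: derive cover(d,b) via R2 from cover(d,d), knows(d,b)
round 6: derive cover(a,b) via R2 from cover(a,d), knows(d,b)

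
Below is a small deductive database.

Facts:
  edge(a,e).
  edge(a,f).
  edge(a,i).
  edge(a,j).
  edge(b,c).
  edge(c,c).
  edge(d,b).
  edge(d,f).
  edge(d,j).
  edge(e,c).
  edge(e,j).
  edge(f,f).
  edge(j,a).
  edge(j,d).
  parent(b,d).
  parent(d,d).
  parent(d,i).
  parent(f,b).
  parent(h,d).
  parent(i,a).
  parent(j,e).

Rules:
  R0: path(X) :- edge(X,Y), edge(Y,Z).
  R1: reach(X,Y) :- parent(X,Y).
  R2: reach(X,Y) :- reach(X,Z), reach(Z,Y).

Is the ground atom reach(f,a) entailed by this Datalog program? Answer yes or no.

round 1: derive reach(b,d) via R1 from parent(b,d)
round 1: derive reach(d,d) via R1 from parent(d,d)
round 1: derive reach(d,i) via R1 from parent(d,i)
round 1: derive reach(f,b) via R1 from parent(f,b)
round 1: derive reach(h,d) via R1 from parent(h,d)
round 1: derive reach(i,a) via R1 from parent(i,a)
round 1: derive reach(j,e) via R1 from parent(j,e)
round 2: derive reach(b,i) via R2 from reach(b,d), reach(d,i)
round 2: derive reach(d,a) via R2 from reach(d,i), reach(i,a)
round 2: derive reach(f,d) via R2 from reach(f,b), reach(b,d)
round 2: derive reach(h,i) via R2 from reach(h,d), reach(d,i)
round 3: derive reach(b,a) via R2 from reach(b,d), reach(d,a)
round 3: derive reach(f,a) via R2 from reach(f,d), reach(d,a)
round 3: derive reach(f,i) via R2 from reach(f,b), reach(b,i)
round 3: derive reach(h,a) via R2 from reach(h,d), reach(d,a)

yes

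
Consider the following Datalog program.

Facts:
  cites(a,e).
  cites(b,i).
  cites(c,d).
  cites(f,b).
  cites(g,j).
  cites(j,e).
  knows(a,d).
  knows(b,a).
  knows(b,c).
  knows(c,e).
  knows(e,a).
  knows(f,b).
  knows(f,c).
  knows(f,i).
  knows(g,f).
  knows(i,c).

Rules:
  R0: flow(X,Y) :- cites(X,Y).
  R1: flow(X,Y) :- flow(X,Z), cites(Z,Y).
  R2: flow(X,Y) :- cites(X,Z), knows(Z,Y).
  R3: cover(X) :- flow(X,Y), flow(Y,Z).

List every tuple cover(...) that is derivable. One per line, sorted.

round 1: derive flow(a,e) via R0 from cites(a,e)
round 1: derive flow(b,i) via R0 from cites(b,i)
round 1: derive flow(c,d) via R0 from cites(c,d)
round 1: derive flow(f,b) via R0 from cites(f,b)
round 1: derive flow(g,j) via R0 from cites(g,j)
round 1: derive flow(j,e) via R0 from cites(j,e)
round 1: derive flow(a,a) via R2 from cites(a,e), knows(e,a)
round 1: derive flow(b,c) via R2 from cites(b,i), knows(i,c)
round 1: derive flow(f,a) via R2 from cites(f,b), knows(b,a)
round 1: derive flow(f,c) via R2 from cites(f,b), knows(b,c)
round 1: derive flow(j,a) via R2 from cites(j,e), knows(e,a)
round 2: derive flow(b,d) via R1 from flow(b,c), cites(c,d)
round 2: derive flow(f,d) via R1 from flow(f,c), cites(c,d)
round 2: derive flow(f,e) via R1 from flow(f,a), cites(a,e)
round 2: derive flow(f,i) via R1 from flow(f,b), cites(b,i)
round 2: derive flow(g,e) via R1 from flow(g,j), cites(j,e)
round 2: derive cover(a) via R3 from flow(a,a), flow(a,a)
round 2: derive cover(b) via R3 from flow(b,c), flow(c,d)
round 2: derive cover(f) via R3 from flow(f,a), flow(a,a)
round 2: derive cover(g) via R3 from flow(g,j), flow(j,a)
round 2: derive cover(j) via R3 from flow(j,a), flow(a,a)

cover(a)
cover(b)
cover(f)
cover(g)
cover(j)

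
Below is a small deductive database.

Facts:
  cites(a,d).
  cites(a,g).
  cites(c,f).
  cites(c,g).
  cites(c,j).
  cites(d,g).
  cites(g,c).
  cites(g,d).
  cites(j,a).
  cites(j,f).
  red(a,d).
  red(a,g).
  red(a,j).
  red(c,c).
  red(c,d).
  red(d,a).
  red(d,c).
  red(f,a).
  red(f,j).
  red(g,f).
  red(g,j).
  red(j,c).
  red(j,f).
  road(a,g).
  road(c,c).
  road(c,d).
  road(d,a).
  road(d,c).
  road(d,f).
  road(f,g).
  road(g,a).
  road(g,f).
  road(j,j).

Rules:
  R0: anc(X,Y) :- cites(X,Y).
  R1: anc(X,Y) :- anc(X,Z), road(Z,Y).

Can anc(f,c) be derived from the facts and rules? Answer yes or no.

round 1: derive anc(a,d) via R0 from cites(a,d)
round 1: derive anc(a,g) via R0 from cites(a,g)
round 1: derive anc(c,f) via R0 from cites(c,f)
round 1: derive anc(c,g) via R0 from cites(c,g)
round 1: derive anc(c,j) via R0 from cites(c,j)
round 1: derive anc(d,g) via R0 from cites(d,g)
round 1: derive anc(g,c) via R0 from cites(g,c)
round 1: derive anc(g,d) via R0 from cites(g,d)
round 1: derive anc(j,a) via R0 from cites(j,a)
round 1: derive anc(j,f) via R0 from cites(j,f)
round 2: derive anc(a,a) via R1 from anc(a,d), road(d,a)
round 2: derive anc(a,c) via R1 from anc(a,d), road(d,c)
round 2: derive anc(a,f) via R1 from anc(a,d), road(d,f)
round 2: derive anc(c,a) via R1 from anc(c,g), road(g,a)
round 2: derive anc(d,a) via R1 from anc(d,g), road(g,a)
round 2: derive anc(d,f) via R1 from anc(d,g), road(g,f)
round 2: derive anc(g,a) via R1 from anc(g,d), road(d,a)
round 2: derive anc(g,f) via R1 from anc(g,d), road(d,f)
round 2: derive anc(j,g) via R1 from anc(j,a), road(a,g)
round 3: derive anc(g,g) via R1 from anc(g,a), road(a,g)

no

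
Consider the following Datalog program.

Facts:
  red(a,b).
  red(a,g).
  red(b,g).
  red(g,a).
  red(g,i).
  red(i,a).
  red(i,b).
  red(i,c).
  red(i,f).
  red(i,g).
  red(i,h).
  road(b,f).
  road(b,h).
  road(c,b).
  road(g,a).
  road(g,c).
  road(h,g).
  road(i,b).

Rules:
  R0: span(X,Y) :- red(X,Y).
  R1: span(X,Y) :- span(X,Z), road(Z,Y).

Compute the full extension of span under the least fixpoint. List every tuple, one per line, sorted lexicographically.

round 1: derive span(a,b) via R0 from red(a,b)
round 1: derive span(a,g) via R0 from red(a,g)
round 1: derive span(b,g) via R0 from red(b,g)
round 1: derive span(g,a) via R0 from red(g,a)
round 1: derive span(g,i) via R0 from red(g,i)
round 1: derive span(i,a) via R0 from red(i,a)
round 1: derive span(i,b) via R0 from red(i,b)
round 1: derive span(i,c) via R0 from red(i,c)
round 1: derive span(i,f) via R0 from red(i,f)
round 1: derive span(i,g) via R0 from red(i,g)
round 1: derive span(i,h) via R0 from red(i,h)
round 2: derive span(a,a) via R1 from span(a,g), road(g,a)
round 2: derive span(a,c) via R1 from span(a,g), road(g,c)
round 2: derive span(a,f) via R1 from span(a,b), road(b,f)
round 2: derive span(a,h) via R1 from span(a,b), road(b,h)
round 2: derive span(b,a) via R1 from span(b,g), road(g,a)
round 2: derive span(b,c) via R1 from span(b,g), road(g,c)
round 2: derive span(g,b) via R1 from span(g,i), road(i,b)
round 3: derive span(b,b) via R1 from span(b,c), road(c,b)
round 3: derive span(g,f) via R1 from span(g,b), road(b,f)
round 3: derive span(g,h) via R1 from span(g,b), road(b,h)
round 4: derive span(b,f) via R1 from span(b,b), road(b,f)
round 4: derive span(b,h) via R1 from span(b,b), road(b,h)
round 4: derive span(g,g) via R1 from span(g,h), road(h,g)
round 5: derive span(g,c) via R1 from span(g,g), road(g,c)

span(a,a)
span(a,b)
span(a,c)
span(a,f)
span(a,g)
span(a,h)
span(b,a)
span(b,b)
span(b,c)
span(b,f)
span(b,g)
span(b,h)
span(g,a)
span(g,b)
span(g,c)
span(g,f)
span(g,g)
span(g,h)
span(g,i)
span(i,a)
span(i,b)
span(i,c)
span(i,f)
span(i,g)
span(i,h)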